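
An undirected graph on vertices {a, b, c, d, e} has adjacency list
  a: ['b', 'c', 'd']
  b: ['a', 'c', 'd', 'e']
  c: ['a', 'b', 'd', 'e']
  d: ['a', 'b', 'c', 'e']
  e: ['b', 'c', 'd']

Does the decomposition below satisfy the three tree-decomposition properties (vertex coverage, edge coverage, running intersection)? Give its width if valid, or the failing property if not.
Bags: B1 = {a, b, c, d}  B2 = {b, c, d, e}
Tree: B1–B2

Every vertex of G appears in some bag (union = {a, b, c, d, e}); every edge is covered by a bag; and for each vertex v the set of bags containing v is connected in the bag tree. The decomposition is therefore valid. The largest bag has 4 vertices, so the width is 3.

Yes; width 3.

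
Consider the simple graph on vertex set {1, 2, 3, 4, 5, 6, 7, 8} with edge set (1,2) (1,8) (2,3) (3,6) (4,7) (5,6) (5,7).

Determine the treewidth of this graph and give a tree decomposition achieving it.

Treewidth 1.
Bags: B1 = {1, 8}  B2 = {1, 2}  B3 = {2, 3}  B4 = {3, 6}  B5 = {5, 6}  B6 = {5, 7}  B7 = {4, 7}
Tree: B1–B2, B2–B3, B3–B4, B4–B5, B5–B6, B6–B7

The largest bag has 2 vertices, giving width 1; this decomposition certifies tw(G) ≤ 1. G has an edge, so its treewidth is at least 1. The upper and lower bounds meet at 1, so that is the treewidth.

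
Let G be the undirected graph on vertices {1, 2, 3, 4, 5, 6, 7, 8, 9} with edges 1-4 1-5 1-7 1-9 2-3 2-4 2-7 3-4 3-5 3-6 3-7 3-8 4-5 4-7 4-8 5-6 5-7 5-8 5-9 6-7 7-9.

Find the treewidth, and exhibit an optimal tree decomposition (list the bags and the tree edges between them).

Treewidth 3.
One optimal decomposition is:
Bags: B1 = {1, 4, 5, 7}  B2 = {1, 5, 7, 9}  B3 = {3, 4, 5, 7}  B4 = {3, 4, 5, 8}  B5 = {3, 5, 6, 7}  B6 = {2, 3, 4, 7}
Tree: B1–B2, B1–B3, B3–B4, B3–B5, B3–B6

Each bag holds 4 vertices, so the decomposition has width 3, which upper-bounds the treewidth. On the other hand G contains the 4-clique {2, 3, 4, 7}. A clique must lie in a single bag of any decomposition, so no decomposition can have width below 3. Hence tw(G) = 3 exactly.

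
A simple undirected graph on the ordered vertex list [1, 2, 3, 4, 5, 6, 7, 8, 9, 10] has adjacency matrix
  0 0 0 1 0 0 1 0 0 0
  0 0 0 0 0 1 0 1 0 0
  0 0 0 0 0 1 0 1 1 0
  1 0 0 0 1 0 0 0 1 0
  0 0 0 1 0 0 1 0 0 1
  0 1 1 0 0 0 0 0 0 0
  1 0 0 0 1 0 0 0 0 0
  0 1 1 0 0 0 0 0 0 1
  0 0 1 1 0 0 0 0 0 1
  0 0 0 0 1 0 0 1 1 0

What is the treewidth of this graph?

2

A width-2 tree decomposition is:
Bags: B1 = {2, 3, 6}  B2 = {2, 3, 8}  B3 = {3, 8, 9}  B4 = {8, 9, 10}  B5 = {4, 9, 10}  B6 = {4, 5, 10}  B7 = {1, 4, 5}  B8 = {1, 5, 7}
Tree: B1–B2, B2–B3, B3–B4, B4–B5, B5–B6, B6–B7, B7–B8
The largest bag has 3 vertices, giving width 2; this decomposition certifies tw(G) ≤ 2. Since 6–2–8–3–6 is a cycle in G, G is not acyclic. Forests are exactly the graphs of treewidth ≤ 1, so tw(G) ≥ 2. The upper and lower bounds meet at 2, so that is the treewidth.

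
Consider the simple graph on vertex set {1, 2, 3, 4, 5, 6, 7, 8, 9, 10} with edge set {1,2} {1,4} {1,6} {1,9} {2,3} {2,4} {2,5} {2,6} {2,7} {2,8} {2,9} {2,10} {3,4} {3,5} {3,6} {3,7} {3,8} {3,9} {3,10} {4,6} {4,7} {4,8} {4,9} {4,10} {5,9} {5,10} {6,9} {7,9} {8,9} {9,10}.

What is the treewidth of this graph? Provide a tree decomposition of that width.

Treewidth 4.
One such decomposition:
Bags: B1 = {2, 3, 4, 6, 9}  B2 = {2, 3, 4, 9, 10}  B3 = {1, 2, 4, 6, 9}  B4 = {2, 3, 4, 7, 9}  B5 = {2, 3, 5, 9, 10}  B6 = {2, 3, 4, 8, 9}
Tree: B1–B2, B1–B3, B2–B4, B2–B5, B2–B6

Each bag holds 5 vertices, so the decomposition has width 4, which upper-bounds the treewidth. For the lower bound, the 5 vertices {1, 2, 4, 6, 9} are pairwise adjacent, and any tree decomposition puts a clique entirely inside one bag — forcing width ≥ 4. Therefore the treewidth is 4.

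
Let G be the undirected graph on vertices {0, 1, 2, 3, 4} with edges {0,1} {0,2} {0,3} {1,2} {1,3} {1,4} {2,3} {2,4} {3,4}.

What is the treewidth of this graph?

3

A width-3 tree decomposition is:
Bags: B1 = {0, 1, 2, 3}  B2 = {1, 2, 3, 4}
Tree: B1–B2
The largest bag has 4 vertices, giving width 3; this decomposition certifies tw(G) ≤ 3. On the other hand G contains the 4-clique {0, 1, 2, 3}. A clique must lie in a single bag of any decomposition, so no decomposition can have width below 3. Hence tw(G) = 3 exactly.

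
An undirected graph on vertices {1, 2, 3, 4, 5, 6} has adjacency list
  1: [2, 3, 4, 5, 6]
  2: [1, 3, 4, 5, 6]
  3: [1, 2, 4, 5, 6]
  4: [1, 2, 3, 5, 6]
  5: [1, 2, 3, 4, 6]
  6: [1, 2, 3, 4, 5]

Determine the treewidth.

A width-5 tree decomposition is:
Bags: B1 = {1, 2, 3, 4, 5, 6}
Tree: (single bag)
A single bag containing all 6 vertices is trivially a valid decomposition of width 5. For the lower bound, the 6 vertices {1, 2, 3, 4, 5, 6} are pairwise adjacent, and any tree decomposition puts a clique entirely inside one bag — forcing width ≥ 5. Therefore the treewidth is 5.

5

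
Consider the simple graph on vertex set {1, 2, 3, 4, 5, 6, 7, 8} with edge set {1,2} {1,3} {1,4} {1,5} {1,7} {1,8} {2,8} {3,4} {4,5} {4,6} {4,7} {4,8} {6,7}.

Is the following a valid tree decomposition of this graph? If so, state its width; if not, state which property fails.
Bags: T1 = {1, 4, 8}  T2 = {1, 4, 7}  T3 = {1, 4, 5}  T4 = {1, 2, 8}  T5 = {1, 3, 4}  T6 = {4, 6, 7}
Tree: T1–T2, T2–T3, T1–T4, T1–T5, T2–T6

Every vertex of G appears in some bag (union = {1, 2, 3, 4, 5, 6, 7, 8}); every edge is covered by a bag; and for each vertex v the set of bags containing v is connected in the bag tree. The decomposition is therefore valid. The largest bag has 3 vertices, so the width is 2.

Yes; width 2.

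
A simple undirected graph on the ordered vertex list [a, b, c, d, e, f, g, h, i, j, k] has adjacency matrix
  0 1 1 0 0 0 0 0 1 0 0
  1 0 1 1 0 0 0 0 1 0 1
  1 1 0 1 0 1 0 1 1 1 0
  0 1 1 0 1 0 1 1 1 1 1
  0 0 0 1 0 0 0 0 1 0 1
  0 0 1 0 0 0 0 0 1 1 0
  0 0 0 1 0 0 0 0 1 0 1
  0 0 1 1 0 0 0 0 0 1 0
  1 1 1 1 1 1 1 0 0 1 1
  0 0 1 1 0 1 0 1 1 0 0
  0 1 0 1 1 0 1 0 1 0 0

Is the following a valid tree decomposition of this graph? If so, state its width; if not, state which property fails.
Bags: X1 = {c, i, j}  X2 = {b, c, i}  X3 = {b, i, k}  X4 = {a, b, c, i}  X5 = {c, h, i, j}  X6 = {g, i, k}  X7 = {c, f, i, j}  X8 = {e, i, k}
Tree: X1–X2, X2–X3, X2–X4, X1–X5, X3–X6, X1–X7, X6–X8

No — vertex d appears in no bag.

A tree decomposition must satisfy three properties: every vertex lies in some bag; for every edge, both endpoints lie together in some bag; and for every vertex, the bags containing it form a connected subtree. Here vertex d appears in no bag, so the decomposition is invalid.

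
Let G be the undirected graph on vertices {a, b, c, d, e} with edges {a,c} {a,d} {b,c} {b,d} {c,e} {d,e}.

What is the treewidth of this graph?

2

A width-2 tree decomposition is:
Bags: B1 = {b, c, d}  B2 = {c, d, e}  B3 = {a, c, d}
Tree: B1–B2, B2–B3
Each bag holds 3 vertices, so the decomposition has width 2, which upper-bounds the treewidth. The edges b–d–e–c–b form a cycle, so G is not a tree and its treewidth is at least 2. Therefore the treewidth is 2.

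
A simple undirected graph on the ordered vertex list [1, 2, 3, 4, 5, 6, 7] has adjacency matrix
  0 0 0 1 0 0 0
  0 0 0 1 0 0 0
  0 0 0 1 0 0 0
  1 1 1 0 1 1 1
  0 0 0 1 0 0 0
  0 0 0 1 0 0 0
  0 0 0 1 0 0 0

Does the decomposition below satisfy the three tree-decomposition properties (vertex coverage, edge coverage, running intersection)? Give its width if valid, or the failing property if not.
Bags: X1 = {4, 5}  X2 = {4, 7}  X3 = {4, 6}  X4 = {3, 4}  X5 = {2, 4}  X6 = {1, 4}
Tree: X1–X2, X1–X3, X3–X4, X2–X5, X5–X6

Checking the three conditions: (i) the bags cover all of {1, 2, 3, 4, 5, 6, 7}; (ii) for each edge, some bag contains both endpoints; (iii) the bags containing any fixed vertex form a subtree. All hold, so the decomposition is valid with width 2 − 1 = 1.

Yes; width 1.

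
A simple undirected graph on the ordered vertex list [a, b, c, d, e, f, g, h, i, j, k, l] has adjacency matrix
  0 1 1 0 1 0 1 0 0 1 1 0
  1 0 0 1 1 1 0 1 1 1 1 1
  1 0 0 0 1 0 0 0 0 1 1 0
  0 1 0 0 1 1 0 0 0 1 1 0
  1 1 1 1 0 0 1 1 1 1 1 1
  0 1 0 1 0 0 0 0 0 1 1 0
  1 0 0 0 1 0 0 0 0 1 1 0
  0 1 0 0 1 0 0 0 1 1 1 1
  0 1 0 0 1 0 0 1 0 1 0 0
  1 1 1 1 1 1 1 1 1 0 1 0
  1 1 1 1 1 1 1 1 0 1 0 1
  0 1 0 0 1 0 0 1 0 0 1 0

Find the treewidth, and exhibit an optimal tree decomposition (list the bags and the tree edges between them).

The largest bag has 5 vertices, giving width 4; this decomposition certifies tw(G) ≤ 4. Conversely, {a, e, g, j, k} is a clique of size 5, and the vertices of any clique must share a bag in every tree decomposition; so some bag has ≥ 5 vertices and tw(G) ≥ 4. Therefore the treewidth is 4.

Treewidth 4.
One optimal decomposition is:
Bags: B1 = {b, e, h, j, k}  B2 = {a, b, e, j, k}  B3 = {a, c, e, j, k}  B4 = {b, e, h, k, l}  B5 = {b, d, e, j, k}  B6 = {b, e, h, i, j}  B7 = {b, d, f, j, k}  B8 = {a, e, g, j, k}
Tree: B1–B2, B2–B3, B1–B4, B2–B5, B1–B6, B5–B7, B3–B8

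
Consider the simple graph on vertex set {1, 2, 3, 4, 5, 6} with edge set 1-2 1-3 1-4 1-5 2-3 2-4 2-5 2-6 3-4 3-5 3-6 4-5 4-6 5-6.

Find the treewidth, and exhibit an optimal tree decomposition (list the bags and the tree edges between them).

Treewidth 4.
One such decomposition:
Bags: B1 = {2, 3, 4, 5, 6}  B2 = {1, 2, 3, 4, 5}
Tree: B1–B2

Every bag has size at most 5, so the width is 5 − 1 = 4 and tw(G) ≤ 4. For the lower bound, the 5 vertices {1, 2, 3, 4, 5} are pairwise adjacent, and any tree decomposition puts a clique entirely inside one bag — forcing width ≥ 4. Combining the bounds, tw(G) = 4.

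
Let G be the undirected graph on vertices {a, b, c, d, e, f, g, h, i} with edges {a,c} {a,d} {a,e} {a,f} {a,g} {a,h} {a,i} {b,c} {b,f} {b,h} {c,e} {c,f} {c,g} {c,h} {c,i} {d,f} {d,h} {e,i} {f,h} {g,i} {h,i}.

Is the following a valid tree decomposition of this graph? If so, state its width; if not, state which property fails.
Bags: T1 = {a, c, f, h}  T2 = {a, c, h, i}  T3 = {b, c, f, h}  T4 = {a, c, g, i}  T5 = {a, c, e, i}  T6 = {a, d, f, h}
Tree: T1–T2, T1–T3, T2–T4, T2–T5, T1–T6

Yes; width 3.

Every vertex of G appears in some bag (union = {a, b, c, d, e, f, g, h, i}); every edge is covered by a bag; and for each vertex v the set of bags containing v is connected in the bag tree. The decomposition is therefore valid. The largest bag has 4 vertices, so the width is 3.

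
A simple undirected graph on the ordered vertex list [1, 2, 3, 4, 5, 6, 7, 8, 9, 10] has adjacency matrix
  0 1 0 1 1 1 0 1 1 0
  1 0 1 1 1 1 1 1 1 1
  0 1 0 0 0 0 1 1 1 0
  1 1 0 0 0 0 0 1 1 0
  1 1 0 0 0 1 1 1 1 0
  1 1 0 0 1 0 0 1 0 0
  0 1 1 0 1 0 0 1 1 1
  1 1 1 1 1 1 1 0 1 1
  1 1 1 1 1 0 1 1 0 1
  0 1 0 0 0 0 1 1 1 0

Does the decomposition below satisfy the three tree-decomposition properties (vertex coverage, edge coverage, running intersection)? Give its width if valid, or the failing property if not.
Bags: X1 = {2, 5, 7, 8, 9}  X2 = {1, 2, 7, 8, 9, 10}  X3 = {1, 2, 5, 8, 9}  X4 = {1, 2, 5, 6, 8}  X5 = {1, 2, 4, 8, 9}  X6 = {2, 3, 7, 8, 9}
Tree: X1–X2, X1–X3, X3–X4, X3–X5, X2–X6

No — bags containing vertex 1 are not connected in the tree.

A tree decomposition must satisfy three properties: every vertex lies in some bag; for every edge, both endpoints lie together in some bag; and for every vertex, the bags containing it form a connected subtree. Here bags containing vertex 1 are not connected in the tree, so the decomposition is invalid.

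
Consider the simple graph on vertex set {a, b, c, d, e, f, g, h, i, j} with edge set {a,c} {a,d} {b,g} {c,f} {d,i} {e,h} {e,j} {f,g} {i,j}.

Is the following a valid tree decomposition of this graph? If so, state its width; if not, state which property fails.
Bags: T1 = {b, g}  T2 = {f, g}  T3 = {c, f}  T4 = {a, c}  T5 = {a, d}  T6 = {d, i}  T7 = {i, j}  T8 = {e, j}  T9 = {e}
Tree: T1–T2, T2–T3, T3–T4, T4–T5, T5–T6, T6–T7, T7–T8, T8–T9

A tree decomposition must satisfy three properties: every vertex lies in some bag; for every edge, both endpoints lie together in some bag; and for every vertex, the bags containing it form a connected subtree. Here vertex h appears in no bag, so the decomposition is invalid.

No — vertex h appears in no bag.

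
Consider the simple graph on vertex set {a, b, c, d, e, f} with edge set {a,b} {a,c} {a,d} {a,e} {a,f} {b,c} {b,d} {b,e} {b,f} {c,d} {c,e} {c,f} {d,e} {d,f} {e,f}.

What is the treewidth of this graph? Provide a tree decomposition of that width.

With just one bag of size 6, the width is 6 − 1 = 5, so tw(G) ≤ 5. For the lower bound, the 6 vertices {a, b, c, d, e, f} are pairwise adjacent, and any tree decomposition puts a clique entirely inside one bag — forcing width ≥ 5. The upper and lower bounds meet at 5, so that is the treewidth.

Treewidth 5.
One optimal decomposition is:
Bags: B1 = {a, b, c, d, e, f}
Tree: (single bag)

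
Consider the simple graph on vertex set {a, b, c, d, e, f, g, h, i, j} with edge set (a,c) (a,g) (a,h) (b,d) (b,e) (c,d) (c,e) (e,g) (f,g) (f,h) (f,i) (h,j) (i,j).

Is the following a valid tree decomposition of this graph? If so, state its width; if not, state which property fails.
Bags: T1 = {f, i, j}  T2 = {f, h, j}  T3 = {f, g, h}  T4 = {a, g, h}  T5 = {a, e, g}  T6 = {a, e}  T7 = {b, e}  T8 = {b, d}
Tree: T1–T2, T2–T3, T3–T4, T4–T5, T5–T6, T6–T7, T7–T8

No — vertex c appears in no bag.

A tree decomposition must satisfy three properties: every vertex lies in some bag; for every edge, both endpoints lie together in some bag; and for every vertex, the bags containing it form a connected subtree. Here vertex c appears in no bag, so the decomposition is invalid.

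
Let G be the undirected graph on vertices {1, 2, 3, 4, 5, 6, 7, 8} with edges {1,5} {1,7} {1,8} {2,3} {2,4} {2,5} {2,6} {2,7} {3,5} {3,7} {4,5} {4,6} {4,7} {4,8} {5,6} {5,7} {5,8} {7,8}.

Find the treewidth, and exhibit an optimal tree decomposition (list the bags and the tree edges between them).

Treewidth 3.
One such decomposition:
Bags: B1 = {4, 5, 7, 8}  B2 = {2, 4, 5, 7}  B3 = {2, 3, 5, 7}  B4 = {1, 5, 7, 8}  B5 = {2, 4, 5, 6}
Tree: B1–B2, B2–B3, B1–B4, B2–B5

Every bag has size at most 4, so the width is 4 − 1 = 3 and tw(G) ≤ 3. On the other hand G contains the 4-clique {2, 4, 5, 6}. A clique must lie in a single bag of any decomposition, so no decomposition can have width below 3. Therefore the treewidth is 3.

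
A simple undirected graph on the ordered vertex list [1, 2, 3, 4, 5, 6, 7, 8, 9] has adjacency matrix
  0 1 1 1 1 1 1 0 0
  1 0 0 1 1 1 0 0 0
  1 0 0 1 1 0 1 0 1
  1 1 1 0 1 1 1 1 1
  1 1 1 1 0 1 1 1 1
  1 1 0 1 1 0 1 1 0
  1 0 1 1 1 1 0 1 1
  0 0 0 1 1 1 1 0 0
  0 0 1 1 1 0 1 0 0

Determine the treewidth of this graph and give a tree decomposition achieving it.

Treewidth 4.
One optimal decomposition is:
Bags: B1 = {1, 4, 5, 6, 7}  B2 = {4, 5, 6, 7, 8}  B3 = {1, 3, 4, 5, 7}  B4 = {3, 4, 5, 7, 9}  B5 = {1, 2, 4, 5, 6}
Tree: B1–B2, B1–B3, B3–B4, B1–B5

Every bag has size at most 5, so the width is 5 − 1 = 4 and tw(G) ≤ 4. On the other hand G contains the 5-clique {1, 2, 4, 5, 6}. A clique must lie in a single bag of any decomposition, so no decomposition can have width below 4. The upper and lower bounds meet at 4, so that is the treewidth.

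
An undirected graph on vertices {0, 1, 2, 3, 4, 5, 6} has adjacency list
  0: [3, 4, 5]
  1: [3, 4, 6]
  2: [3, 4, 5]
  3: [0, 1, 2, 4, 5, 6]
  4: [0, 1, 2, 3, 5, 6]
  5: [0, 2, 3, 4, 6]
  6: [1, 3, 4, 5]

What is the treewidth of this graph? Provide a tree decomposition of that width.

Treewidth 3.
Bags: B1 = {0, 3, 4, 5}  B2 = {3, 4, 5, 6}  B3 = {1, 3, 4, 6}  B4 = {2, 3, 4, 5}
Tree: B1–B2, B2–B3, B1–B4

The largest bag has 4 vertices, giving width 3; this decomposition certifies tw(G) ≤ 3. For the lower bound, the 4 vertices {1, 3, 4, 6} are pairwise adjacent, and any tree decomposition puts a clique entirely inside one bag — forcing width ≥ 3. Therefore the treewidth is 3.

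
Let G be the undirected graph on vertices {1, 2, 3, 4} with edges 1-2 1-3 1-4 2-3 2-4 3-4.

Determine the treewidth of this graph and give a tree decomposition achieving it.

Treewidth 3.
Bags: B1 = {1, 2, 3, 4}
Tree: (single bag)

With just one bag of size 4, the width is 4 − 1 = 3, so tw(G) ≤ 3. On the other hand G contains the 4-clique {1, 2, 3, 4}. A clique must lie in a single bag of any decomposition, so no decomposition can have width below 3. The upper and lower bounds meet at 3, so that is the treewidth.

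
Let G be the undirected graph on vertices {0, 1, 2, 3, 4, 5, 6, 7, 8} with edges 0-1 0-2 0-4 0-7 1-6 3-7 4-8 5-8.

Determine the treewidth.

A width-1 tree decomposition is:
Bags: B1 = {0, 4}  B2 = {4, 8}  B3 = {0, 1}  B4 = {0, 7}  B5 = {3, 7}  B6 = {5, 8}  B7 = {0, 2}  B8 = {1, 6}
Tree: B1–B2, B1–B3, B1–B4, B4–B5, B2–B6, B4–B7, B3–B8
The largest bag has 2 vertices, giving width 1; this decomposition certifies tw(G) ≤ 1. Since G has at least one edge (e.g. 4–0), it is not an edgeless graph, so tw(G) ≥ 1. Combining the bounds, tw(G) = 1.

1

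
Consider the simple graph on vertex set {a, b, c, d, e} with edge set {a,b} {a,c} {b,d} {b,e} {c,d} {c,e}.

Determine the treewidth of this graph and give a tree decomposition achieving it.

Every bag has size at most 3, so the width is 3 − 1 = 2 and tw(G) ≤ 2. The edges d–c–a–b–d form a cycle, so G is not a tree and its treewidth is at least 2. Combining the bounds, tw(G) = 2.

Treewidth 2.
Bags: B1 = {b, c, d}  B2 = {a, b, c}  B3 = {b, c, e}
Tree: B1–B2, B2–B3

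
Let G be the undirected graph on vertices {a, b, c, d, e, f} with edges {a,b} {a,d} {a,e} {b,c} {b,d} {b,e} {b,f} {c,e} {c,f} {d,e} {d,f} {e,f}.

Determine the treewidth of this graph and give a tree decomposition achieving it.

Each bag holds 4 vertices, so the decomposition has width 3, which upper-bounds the treewidth. For the lower bound, the 4 vertices {b, d, e, f} are pairwise adjacent, and any tree decomposition puts a clique entirely inside one bag — forcing width ≥ 3. The upper and lower bounds meet at 3, so that is the treewidth.

Treewidth 3.
Bags: B1 = {b, d, e, f}  B2 = {b, c, e, f}  B3 = {a, b, d, e}
Tree: B1–B2, B1–B3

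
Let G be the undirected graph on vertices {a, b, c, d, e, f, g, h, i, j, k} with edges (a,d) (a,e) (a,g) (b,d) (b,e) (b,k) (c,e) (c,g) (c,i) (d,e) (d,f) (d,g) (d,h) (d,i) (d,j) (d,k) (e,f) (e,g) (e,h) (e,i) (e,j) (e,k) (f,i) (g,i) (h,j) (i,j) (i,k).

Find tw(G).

A width-3 tree decomposition is:
Bags: B1 = {b, d, e, k}  B2 = {d, e, i, k}  B3 = {d, e, f, i}  B4 = {d, e, g, i}  B5 = {d, e, i, j}  B6 = {c, e, g, i}  B7 = {d, e, h, j}  B8 = {a, d, e, g}
Tree: B1–B2, B2–B3, B3–B4, B2–B5, B4–B6, B5–B7, B4–B8
Every bag has size at most 4, so the width is 4 − 1 = 3 and tw(G) ≤ 3. For the lower bound, the 4 vertices {d, e, h, j} are pairwise adjacent, and any tree decomposition puts a clique entirely inside one bag — forcing width ≥ 3. Hence tw(G) = 3 exactly.

3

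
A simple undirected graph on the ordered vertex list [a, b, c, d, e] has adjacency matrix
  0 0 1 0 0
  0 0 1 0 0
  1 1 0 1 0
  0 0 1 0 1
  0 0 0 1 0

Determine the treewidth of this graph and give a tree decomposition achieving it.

Treewidth 1.
Bags: B1 = {c, d}  B2 = {d, e}  B3 = {b, c}  B4 = {a, c}
Tree: B1–B2, B1–B3, B1–B4

Every bag has size at most 2, so the width is 2 − 1 = 1 and tw(G) ≤ 1. Any graph with an edge has treewidth ≥ 1, and G has the edge c–d. Therefore the treewidth is 1.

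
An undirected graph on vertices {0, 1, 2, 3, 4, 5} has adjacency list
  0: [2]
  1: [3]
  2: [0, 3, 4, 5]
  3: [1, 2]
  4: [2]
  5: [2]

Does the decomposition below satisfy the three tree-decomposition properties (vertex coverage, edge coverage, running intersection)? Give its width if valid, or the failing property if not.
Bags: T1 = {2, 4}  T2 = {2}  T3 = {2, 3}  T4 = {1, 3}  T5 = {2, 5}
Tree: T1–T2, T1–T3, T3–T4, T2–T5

A tree decomposition must satisfy three properties: every vertex lies in some bag; for every edge, both endpoints lie together in some bag; and for every vertex, the bags containing it form a connected subtree. Here vertex 0 appears in no bag, so the decomposition is invalid.

No — vertex 0 appears in no bag.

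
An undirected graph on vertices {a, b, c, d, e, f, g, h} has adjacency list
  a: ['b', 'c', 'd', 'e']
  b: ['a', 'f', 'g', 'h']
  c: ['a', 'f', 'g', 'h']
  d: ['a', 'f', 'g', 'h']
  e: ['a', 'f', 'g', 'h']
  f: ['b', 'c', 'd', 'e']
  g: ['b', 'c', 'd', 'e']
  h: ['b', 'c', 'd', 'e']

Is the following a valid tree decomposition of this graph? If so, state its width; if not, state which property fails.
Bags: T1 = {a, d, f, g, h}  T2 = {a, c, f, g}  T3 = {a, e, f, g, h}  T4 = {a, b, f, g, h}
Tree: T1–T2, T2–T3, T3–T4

A tree decomposition must satisfy three properties: every vertex lies in some bag; for every edge, both endpoints lie together in some bag; and for every vertex, the bags containing it form a connected subtree. Here edge (h,c) lies in no bag, so the decomposition is invalid.

No — edge (h,c) lies in no bag.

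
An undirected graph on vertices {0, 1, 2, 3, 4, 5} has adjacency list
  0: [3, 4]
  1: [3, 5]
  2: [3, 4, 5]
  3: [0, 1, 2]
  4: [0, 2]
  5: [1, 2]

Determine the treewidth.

2

A width-2 tree decomposition is:
Bags: B1 = {0, 3, 4}  B2 = {2, 3, 4}  B3 = {1, 2, 3}  B4 = {1, 2, 5}
Tree: B1–B2, B2–B3, B3–B4
The largest bag has 3 vertices, giving width 2; this decomposition certifies tw(G) ≤ 2. For the lower bound, G contains the cycle 0–4–2–3–0, so G is not a forest; only forests have treewidth ≤ 1, hence tw(G) ≥ 2. Therefore the treewidth is 2.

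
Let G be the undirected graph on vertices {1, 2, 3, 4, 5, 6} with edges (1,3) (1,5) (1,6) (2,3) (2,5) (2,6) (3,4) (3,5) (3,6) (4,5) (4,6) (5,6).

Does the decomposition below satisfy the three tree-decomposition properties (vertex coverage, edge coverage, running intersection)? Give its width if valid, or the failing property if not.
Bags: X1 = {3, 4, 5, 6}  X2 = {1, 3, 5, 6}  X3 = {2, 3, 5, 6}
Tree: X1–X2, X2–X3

Vertex coverage: the bags together contain {1, 2, 3, 4, 5, 6}, the full vertex set. Edge coverage: each edge of G has both endpoints in at least one bag. Running intersection: for every vertex, the bags containing it form a connected subtree. All three properties hold, so this is a valid tree decomposition of width max|bag| − 1 = 3, and hence tw(G) ≤ 3.

Yes; width 3.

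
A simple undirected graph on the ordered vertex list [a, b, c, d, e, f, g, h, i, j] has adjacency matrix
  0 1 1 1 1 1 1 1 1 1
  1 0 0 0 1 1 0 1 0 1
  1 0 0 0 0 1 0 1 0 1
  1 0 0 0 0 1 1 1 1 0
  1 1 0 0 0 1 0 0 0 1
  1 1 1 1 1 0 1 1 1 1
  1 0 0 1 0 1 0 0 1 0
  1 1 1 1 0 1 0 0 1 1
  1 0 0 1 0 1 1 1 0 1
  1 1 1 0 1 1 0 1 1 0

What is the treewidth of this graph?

A width-4 tree decomposition is:
Bags: B1 = {a, c, f, h, j}  B2 = {a, f, h, i, j}  B3 = {a, d, f, h, i}  B4 = {a, b, f, h, j}  B5 = {a, b, e, f, j}  B6 = {a, d, f, g, i}
Tree: B1–B2, B2–B3, B1–B4, B4–B5, B3–B6
Each bag holds 5 vertices, so the decomposition has width 4, which upper-bounds the treewidth. For the lower bound, the 5 vertices {a, d, f, g, i} are pairwise adjacent, and any tree decomposition puts a clique entirely inside one bag — forcing width ≥ 4. The upper and lower bounds meet at 4, so that is the treewidth.

4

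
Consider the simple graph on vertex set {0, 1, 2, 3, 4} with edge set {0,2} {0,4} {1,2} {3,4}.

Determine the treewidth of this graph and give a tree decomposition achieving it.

Each bag holds 2 vertices, so the decomposition has width 1, which upper-bounds the treewidth. G has an edge, so its treewidth is at least 1. Therefore the treewidth is 1.

Treewidth 1.
One optimal decomposition is:
Bags: B1 = {1, 2}  B2 = {0, 2}  B3 = {0, 4}  B4 = {3, 4}
Tree: B1–B2, B2–B3, B3–B4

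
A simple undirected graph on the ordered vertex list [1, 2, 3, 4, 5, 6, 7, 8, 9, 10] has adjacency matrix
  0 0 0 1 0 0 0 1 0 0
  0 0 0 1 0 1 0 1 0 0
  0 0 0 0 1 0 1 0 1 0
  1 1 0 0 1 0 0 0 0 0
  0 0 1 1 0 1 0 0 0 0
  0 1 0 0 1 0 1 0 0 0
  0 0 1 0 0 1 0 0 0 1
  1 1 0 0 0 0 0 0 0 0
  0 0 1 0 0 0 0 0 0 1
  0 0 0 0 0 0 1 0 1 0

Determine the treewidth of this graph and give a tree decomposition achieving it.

The largest bag has 3 vertices, giving width 2; this decomposition certifies tw(G) ≤ 2. The edges 1–8–2–4–1 form a cycle, so G is not a tree and its treewidth is at least 2. Therefore the treewidth is 2.

Treewidth 2.
One such decomposition:
Bags: B1 = {1, 4, 8}  B2 = {2, 4, 8}  B3 = {2, 4, 5}  B4 = {2, 5, 6}  B5 = {3, 5, 6}  B6 = {3, 6, 7}  B7 = {3, 7, 9}  B8 = {7, 9, 10}
Tree: B1–B2, B2–B3, B3–B4, B4–B5, B5–B6, B6–B7, B7–B8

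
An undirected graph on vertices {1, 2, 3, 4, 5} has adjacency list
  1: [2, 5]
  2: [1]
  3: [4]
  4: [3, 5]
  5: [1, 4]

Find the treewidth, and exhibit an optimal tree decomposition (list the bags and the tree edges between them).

Each bag holds 2 vertices, so the decomposition has width 1, which upper-bounds the treewidth. Any graph with an edge has treewidth ≥ 1, and G has the edge 3–4. The upper and lower bounds meet at 1, so that is the treewidth.

Treewidth 1.
One such decomposition:
Bags: B1 = {3, 4}  B2 = {4, 5}  B3 = {1, 5}  B4 = {1, 2}
Tree: B1–B2, B2–B3, B3–B4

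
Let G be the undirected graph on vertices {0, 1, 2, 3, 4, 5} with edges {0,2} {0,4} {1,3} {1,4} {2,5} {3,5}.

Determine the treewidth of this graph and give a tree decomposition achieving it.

Every bag has size at most 3, so the width is 3 − 1 = 2 and tw(G) ≤ 2. Since 4–1–3–5–2–0–4 is a cycle in G, G is not acyclic. Forests are exactly the graphs of treewidth ≤ 1, so tw(G) ≥ 2. Therefore the treewidth is 2.

Treewidth 2.
Bags: B1 = {1, 3, 4}  B2 = {3, 4, 5}  B3 = {2, 4, 5}  B4 = {0, 2, 4}
Tree: B1–B2, B2–B3, B3–B4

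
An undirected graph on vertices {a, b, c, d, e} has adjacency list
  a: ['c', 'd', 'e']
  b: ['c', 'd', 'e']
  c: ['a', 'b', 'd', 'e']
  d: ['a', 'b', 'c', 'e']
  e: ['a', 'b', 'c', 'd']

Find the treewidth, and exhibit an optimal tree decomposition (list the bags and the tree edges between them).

Every bag has size at most 4, so the width is 4 − 1 = 3 and tw(G) ≤ 3. For the lower bound, the 4 vertices {a, c, d, e} are pairwise adjacent, and any tree decomposition puts a clique entirely inside one bag — forcing width ≥ 3. Therefore the treewidth is 3.

Treewidth 3.
One such decomposition:
Bags: B1 = {b, c, d, e}  B2 = {a, c, d, e}
Tree: B1–B2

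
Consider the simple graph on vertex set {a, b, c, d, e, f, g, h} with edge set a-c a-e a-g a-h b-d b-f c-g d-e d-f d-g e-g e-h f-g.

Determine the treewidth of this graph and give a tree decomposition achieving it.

Treewidth 2.
One optimal decomposition is:
Bags: B1 = {d, e, g}  B2 = {a, e, g}  B3 = {d, f, g}  B4 = {a, e, h}  B5 = {a, c, g}  B6 = {b, d, f}
Tree: B1–B2, B1–B3, B2–B4, B2–B5, B3–B6

Every bag has size at most 3, so the width is 3 − 1 = 2 and tw(G) ≤ 2. Conversely, {d, e, g} is a clique of size 3, and the vertices of any clique must share a bag in every tree decomposition; so some bag has ≥ 3 vertices and tw(G) ≥ 2. The upper and lower bounds meet at 2, so that is the treewidth.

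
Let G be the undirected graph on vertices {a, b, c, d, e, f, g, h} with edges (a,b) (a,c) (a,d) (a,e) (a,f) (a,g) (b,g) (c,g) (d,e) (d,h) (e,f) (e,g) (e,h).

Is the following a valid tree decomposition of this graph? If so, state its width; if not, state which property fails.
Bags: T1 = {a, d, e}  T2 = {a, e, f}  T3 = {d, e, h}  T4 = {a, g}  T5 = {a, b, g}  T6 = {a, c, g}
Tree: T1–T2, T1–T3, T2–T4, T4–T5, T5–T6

A tree decomposition must satisfy three properties: every vertex lies in some bag; for every edge, both endpoints lie together in some bag; and for every vertex, the bags containing it form a connected subtree. Here edge (e,g) lies in no bag, so the decomposition is invalid.

No — edge (e,g) lies in no bag.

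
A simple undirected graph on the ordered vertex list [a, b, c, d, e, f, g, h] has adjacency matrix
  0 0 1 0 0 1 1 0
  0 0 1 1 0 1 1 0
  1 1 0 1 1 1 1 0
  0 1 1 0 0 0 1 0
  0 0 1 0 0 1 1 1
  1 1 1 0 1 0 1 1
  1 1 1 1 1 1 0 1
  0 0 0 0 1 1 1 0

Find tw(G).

A width-3 tree decomposition is:
Bags: B1 = {b, c, f, g}  B2 = {c, e, f, g}  B3 = {b, c, d, g}  B4 = {a, c, f, g}  B5 = {e, f, g, h}
Tree: B1–B2, B1–B3, B1–B4, B2–B5
Every bag has size at most 4, so the width is 4 − 1 = 3 and tw(G) ≤ 3. On the other hand G contains the 4-clique {b, c, d, g}. A clique must lie in a single bag of any decomposition, so no decomposition can have width below 3. The upper and lower bounds meet at 3, so that is the treewidth.

3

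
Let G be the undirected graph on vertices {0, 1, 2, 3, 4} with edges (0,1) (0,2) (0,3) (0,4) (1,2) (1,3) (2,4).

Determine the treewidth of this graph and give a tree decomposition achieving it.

Treewidth 2.
One such decomposition:
Bags: B1 = {0, 2, 4}  B2 = {0, 1, 2}  B3 = {0, 1, 3}
Tree: B1–B2, B2–B3

Every bag has size at most 3, so the width is 3 − 1 = 2 and tw(G) ≤ 2. For the lower bound, the 3 vertices {0, 1, 2} are pairwise adjacent, and any tree decomposition puts a clique entirely inside one bag — forcing width ≥ 2. Hence tw(G) = 2 exactly.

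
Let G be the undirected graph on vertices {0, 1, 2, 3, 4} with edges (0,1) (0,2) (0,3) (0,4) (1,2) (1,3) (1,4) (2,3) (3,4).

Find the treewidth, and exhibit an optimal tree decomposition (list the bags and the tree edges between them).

Treewidth 3.
One optimal decomposition is:
Bags: B1 = {0, 1, 3, 4}  B2 = {0, 1, 2, 3}
Tree: B1–B2

The largest bag has 4 vertices, giving width 3; this decomposition certifies tw(G) ≤ 3. Conversely, {0, 1, 2, 3} is a clique of size 4, and the vertices of any clique must share a bag in every tree decomposition; so some bag has ≥ 4 vertices and tw(G) ≥ 3. Hence tw(G) = 3 exactly.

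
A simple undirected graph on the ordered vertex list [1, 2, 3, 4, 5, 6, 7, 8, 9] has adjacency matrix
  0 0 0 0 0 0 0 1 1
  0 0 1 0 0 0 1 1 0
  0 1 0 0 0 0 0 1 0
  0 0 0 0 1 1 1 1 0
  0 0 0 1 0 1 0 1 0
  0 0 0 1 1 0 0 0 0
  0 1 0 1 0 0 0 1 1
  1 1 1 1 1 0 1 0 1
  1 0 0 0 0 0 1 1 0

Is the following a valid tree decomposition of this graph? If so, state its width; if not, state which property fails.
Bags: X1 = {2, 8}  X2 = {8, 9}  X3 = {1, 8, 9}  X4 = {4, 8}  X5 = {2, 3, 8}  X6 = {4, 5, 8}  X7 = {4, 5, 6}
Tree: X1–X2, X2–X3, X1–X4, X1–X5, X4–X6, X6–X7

No — vertex 7 appears in no bag.

A tree decomposition must satisfy three properties: every vertex lies in some bag; for every edge, both endpoints lie together in some bag; and for every vertex, the bags containing it form a connected subtree. Here vertex 7 appears in no bag, so the decomposition is invalid.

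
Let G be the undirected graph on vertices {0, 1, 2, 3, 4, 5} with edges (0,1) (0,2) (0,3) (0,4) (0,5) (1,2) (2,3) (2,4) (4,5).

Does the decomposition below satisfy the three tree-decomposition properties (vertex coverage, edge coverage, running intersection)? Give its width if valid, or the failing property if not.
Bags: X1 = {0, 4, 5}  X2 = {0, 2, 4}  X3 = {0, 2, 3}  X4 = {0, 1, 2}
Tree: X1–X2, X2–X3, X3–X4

Every vertex of G appears in some bag (union = {0, 1, 2, 3, 4, 5}); every edge is covered by a bag; and for each vertex v the set of bags containing v is connected in the bag tree. The decomposition is therefore valid. The largest bag has 3 vertices, so the width is 2.

Yes; width 2.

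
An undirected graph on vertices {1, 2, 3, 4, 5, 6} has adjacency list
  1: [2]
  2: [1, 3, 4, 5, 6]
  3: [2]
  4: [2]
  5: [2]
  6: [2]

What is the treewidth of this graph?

1

A width-1 tree decomposition is:
Bags: B1 = {2, 5}  B2 = {2, 6}  B3 = {2, 3}  B4 = {2, 4}  B5 = {1, 2}
Tree: B1–B2, B1–B3, B1–B4, B4–B5
Each bag holds 2 vertices, so the decomposition has width 1, which upper-bounds the treewidth. G has an edge, so its treewidth is at least 1. Therefore the treewidth is 1.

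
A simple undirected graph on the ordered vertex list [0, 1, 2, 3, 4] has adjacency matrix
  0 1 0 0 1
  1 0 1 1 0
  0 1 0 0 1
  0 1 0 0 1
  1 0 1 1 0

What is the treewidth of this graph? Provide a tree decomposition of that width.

Treewidth 2.
One such decomposition:
Bags: B1 = {1, 3, 4}  B2 = {1, 2, 4}  B3 = {0, 1, 4}
Tree: B1–B2, B2–B3

Each bag holds 3 vertices, so the decomposition has width 2, which upper-bounds the treewidth. Since 4–3–1–2–4 is a cycle in G, G is not acyclic. Forests are exactly the graphs of treewidth ≤ 1, so tw(G) ≥ 2. The upper and lower bounds meet at 2, so that is the treewidth.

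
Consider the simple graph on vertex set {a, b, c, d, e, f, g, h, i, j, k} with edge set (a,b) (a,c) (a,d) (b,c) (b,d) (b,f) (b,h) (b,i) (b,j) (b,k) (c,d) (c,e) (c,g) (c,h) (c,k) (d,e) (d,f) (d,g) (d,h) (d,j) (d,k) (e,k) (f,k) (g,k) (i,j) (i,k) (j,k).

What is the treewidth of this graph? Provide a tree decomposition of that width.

Treewidth 3.
One optimal decomposition is:
Bags: B1 = {b, c, d, k}  B2 = {b, d, f, k}  B3 = {c, d, g, k}  B4 = {b, d, j, k}  B5 = {a, b, c, d}  B6 = {b, c, d, h}  B7 = {c, d, e, k}  B8 = {b, i, j, k}
Tree: B1–B2, B1–B3, B2–B4, B1–B5, B1–B6, B1–B7, B4–B8

Every bag has size at most 4, so the width is 4 − 1 = 3 and tw(G) ≤ 3. For the lower bound, the 4 vertices {b, c, d, h} are pairwise adjacent, and any tree decomposition puts a clique entirely inside one bag — forcing width ≥ 3. Therefore the treewidth is 3.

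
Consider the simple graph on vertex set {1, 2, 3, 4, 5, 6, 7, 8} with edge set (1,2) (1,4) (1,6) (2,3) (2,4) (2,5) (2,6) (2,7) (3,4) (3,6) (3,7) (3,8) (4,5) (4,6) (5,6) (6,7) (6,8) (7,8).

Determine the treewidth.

3

A width-3 tree decomposition is:
Bags: B1 = {2, 3, 4, 6}  B2 = {1, 2, 4, 6}  B3 = {2, 3, 6, 7}  B4 = {2, 4, 5, 6}  B5 = {3, 6, 7, 8}
Tree: B1–B2, B1–B3, B2–B4, B3–B5
The largest bag has 4 vertices, giving width 3; this decomposition certifies tw(G) ≤ 3. On the other hand G contains the 4-clique {3, 6, 7, 8}. A clique must lie in a single bag of any decomposition, so no decomposition can have width below 3. Therefore the treewidth is 3.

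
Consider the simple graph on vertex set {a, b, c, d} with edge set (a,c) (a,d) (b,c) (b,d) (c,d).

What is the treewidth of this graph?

A width-2 tree decomposition is:
Bags: B1 = {a, c, d}  B2 = {b, c, d}
Tree: B1–B2
The largest bag has 3 vertices, giving width 2; this decomposition certifies tw(G) ≤ 2. On the other hand G contains the 3-clique {a, c, d}. A clique must lie in a single bag of any decomposition, so no decomposition can have width below 2. Combining the bounds, tw(G) = 2.

2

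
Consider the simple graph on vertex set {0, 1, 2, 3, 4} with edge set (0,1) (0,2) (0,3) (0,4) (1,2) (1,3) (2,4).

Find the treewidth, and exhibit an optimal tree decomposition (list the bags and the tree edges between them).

Treewidth 2.
One such decomposition:
Bags: B1 = {0, 1, 2}  B2 = {0, 1, 3}  B3 = {0, 2, 4}
Tree: B1–B2, B1–B3

Each bag holds 3 vertices, so the decomposition has width 2, which upper-bounds the treewidth. Conversely, {0, 1, 2} is a clique of size 3, and the vertices of any clique must share a bag in every tree decomposition; so some bag has ≥ 3 vertices and tw(G) ≥ 2. Hence tw(G) = 2 exactly.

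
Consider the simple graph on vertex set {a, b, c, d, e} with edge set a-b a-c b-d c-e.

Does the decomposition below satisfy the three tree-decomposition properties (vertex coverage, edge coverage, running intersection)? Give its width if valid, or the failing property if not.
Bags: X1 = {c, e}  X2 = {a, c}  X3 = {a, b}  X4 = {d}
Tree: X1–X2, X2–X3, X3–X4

A tree decomposition must satisfy three properties: every vertex lies in some bag; for every edge, both endpoints lie together in some bag; and for every vertex, the bags containing it form a connected subtree. Here edge (b,d) lies in no bag, so the decomposition is invalid.

No — edge (b,d) lies in no bag.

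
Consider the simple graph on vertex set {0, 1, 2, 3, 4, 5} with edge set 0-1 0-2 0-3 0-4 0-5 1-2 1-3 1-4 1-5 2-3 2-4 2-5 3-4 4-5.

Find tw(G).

4

A width-4 tree decomposition is:
Bags: B1 = {0, 1, 2, 3, 4}  B2 = {0, 1, 2, 4, 5}
Tree: B1–B2
The largest bag has 5 vertices, giving width 4; this decomposition certifies tw(G) ≤ 4. For the lower bound, the 5 vertices {0, 1, 2, 3, 4} are pairwise adjacent, and any tree decomposition puts a clique entirely inside one bag — forcing width ≥ 4. Hence tw(G) = 4 exactly.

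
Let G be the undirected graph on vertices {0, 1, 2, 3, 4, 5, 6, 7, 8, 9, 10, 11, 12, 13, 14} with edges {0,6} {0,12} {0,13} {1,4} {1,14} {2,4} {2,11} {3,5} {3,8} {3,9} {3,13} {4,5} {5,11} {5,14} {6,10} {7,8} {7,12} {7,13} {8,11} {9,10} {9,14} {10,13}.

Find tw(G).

3

A width-3 tree decomposition is:
Bags: B1 = {0, 6, 10, 12}  B2 = {0, 10, 12, 13}  B3 = {7, 10, 12, 13}  B4 = {7, 9, 10, 13}  B5 = {3, 7, 9, 13}  B6 = {3, 7, 8, 9}  B7 = {3, 8, 9, 14}  B8 = {3, 5, 8, 14}  B9 = {5, 8, 11, 14}  B10 = {1, 5, 11, 14}  B11 = {1, 4, 5, 11}  B12 = {1, 2, 4, 11}
Tree: B1–B2, B2–B3, B3–B4, B4–B5, B5–B6, B6–B7, B7–B8, B8–B9, B9–B10, B10–B11, B11–B12
Every bag has size at most 4, so the width is 4 − 1 = 3 and tw(G) ≤ 3. For the lower bound: the 4 vertex sets {0,6,12}, {10}, {13}, {3,7,8,9} are disjoint, each induces a connected subgraph, and every pair is joined by at least one edge of G. Contracting each set to a single vertex therefore yields K_{4} as a minor, and since treewidth is minor-monotone, tw(G) ≥ tw(K_{4}) = 3. The upper and lower bounds meet at 3, so that is the treewidth.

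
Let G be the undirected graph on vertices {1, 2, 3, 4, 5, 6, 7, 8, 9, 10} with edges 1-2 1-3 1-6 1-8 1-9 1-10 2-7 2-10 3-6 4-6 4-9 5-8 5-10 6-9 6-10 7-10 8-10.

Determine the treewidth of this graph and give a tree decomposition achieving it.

The largest bag has 3 vertices, giving width 2; this decomposition certifies tw(G) ≤ 2. Conversely, {1, 8, 10} is a clique of size 3, and the vertices of any clique must share a bag in every tree decomposition; so some bag has ≥ 3 vertices and tw(G) ≥ 2. Hence tw(G) = 2 exactly.

Treewidth 2.
Bags: B1 = {1, 3, 6}  B2 = {1, 6, 10}  B3 = {1, 6, 9}  B4 = {1, 8, 10}  B5 = {4, 6, 9}  B6 = {1, 2, 10}  B7 = {2, 7, 10}  B8 = {5, 8, 10}
Tree: B1–B2, B2–B3, B2–B4, B3–B5, B2–B6, B6–B7, B4–B8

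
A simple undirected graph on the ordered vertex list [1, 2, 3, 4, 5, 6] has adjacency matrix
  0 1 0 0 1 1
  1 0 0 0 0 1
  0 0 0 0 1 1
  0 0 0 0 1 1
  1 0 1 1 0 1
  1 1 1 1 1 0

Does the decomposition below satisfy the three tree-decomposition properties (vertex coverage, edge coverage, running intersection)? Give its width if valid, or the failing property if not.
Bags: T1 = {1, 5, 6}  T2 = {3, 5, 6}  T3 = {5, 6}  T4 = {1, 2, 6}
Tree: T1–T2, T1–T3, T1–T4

No — vertex 4 appears in no bag.

A tree decomposition must satisfy three properties: every vertex lies in some bag; for every edge, both endpoints lie together in some bag; and for every vertex, the bags containing it form a connected subtree. Here vertex 4 appears in no bag, so the decomposition is invalid.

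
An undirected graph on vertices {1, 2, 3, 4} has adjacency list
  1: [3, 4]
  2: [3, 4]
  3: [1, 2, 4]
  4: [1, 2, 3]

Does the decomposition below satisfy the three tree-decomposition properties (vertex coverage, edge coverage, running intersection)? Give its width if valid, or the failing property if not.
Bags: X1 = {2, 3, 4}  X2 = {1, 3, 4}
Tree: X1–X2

Vertex coverage: the bags together contain {1, 2, 3, 4}, the full vertex set. Edge coverage: each edge of G has both endpoints in at least one bag. Running intersection: for every vertex, the bags containing it form a connected subtree. All three properties hold, so this is a valid tree decomposition of width max|bag| − 1 = 2, and hence tw(G) ≤ 2.

Yes; width 2.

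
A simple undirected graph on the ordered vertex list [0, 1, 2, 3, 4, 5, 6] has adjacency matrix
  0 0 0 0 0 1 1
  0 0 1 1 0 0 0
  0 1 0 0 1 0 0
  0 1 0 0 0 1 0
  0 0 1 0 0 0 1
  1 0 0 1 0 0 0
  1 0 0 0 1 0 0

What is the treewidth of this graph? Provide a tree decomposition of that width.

The largest bag has 3 vertices, giving width 2; this decomposition certifies tw(G) ≤ 2. For the lower bound, G contains the cycle 4–2–1–3–5–0–6–4, so G is not a forest; only forests have treewidth ≤ 1, hence tw(G) ≥ 2. Hence tw(G) = 2 exactly.

Treewidth 2.
Bags: B1 = {1, 2, 4}  B2 = {1, 3, 4}  B3 = {3, 4, 5}  B4 = {0, 4, 5}  B5 = {0, 4, 6}
Tree: B1–B2, B2–B3, B3–B4, B4–B5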